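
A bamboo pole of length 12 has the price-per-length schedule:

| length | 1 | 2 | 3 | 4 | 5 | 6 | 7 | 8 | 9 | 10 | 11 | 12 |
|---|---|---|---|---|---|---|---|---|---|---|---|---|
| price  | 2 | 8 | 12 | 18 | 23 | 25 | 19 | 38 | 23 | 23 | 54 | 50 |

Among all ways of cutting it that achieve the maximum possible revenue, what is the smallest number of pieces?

2

Build r[k] bottom-up: r[k] = max over allowed piece i of (p[i] + r[k−i]).
r[1] = 2
r[2] = max(2+2, 8+0) = 8
r[3] = max(2+8, 8+2, 12+0) = 12
r[4] = max(2+12, 8+8, 12+2, 18+0) = 18
r[5] = max(2+18, 8+12, 12+8, 18+2, 23+0) = 23
r[6] = max(2+23, 8+18, 12+12, 18+8, 23+2, 25+0) = 26
r[7] = max(2+26, 8+23, 12+18, …, 25+2, 19+0) = 31
r[8] = max(2+31, 8+26, 12+23, …, 19+2, 38+0) = 38
r[9] = max(2+38, 8+31, 12+26, …, 38+2, 23+0) = 41
r[10] = max(2+41, 8+38, 12+31, …, 23+2, 23+0) = 46
r[11] = max(2+46, 8+41, 12+38, …, 23+2, 54+0) = 54
r[12] = max(2+54, 8+46, 12+41, …, 54+2, 50+0) = 56
Maximum revenue is $56.
Now minimize piece count subject to staying optimal: for each k, pieces[k] = 1 + min over i with p[i]+r[k−i]=r[k] of pieces[k−i].
pieces[9] = 2
pieces[10] = 2
pieces[11] = 1
pieces[12] = 2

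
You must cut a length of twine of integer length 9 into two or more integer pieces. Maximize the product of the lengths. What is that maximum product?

Let g[k] be the best product for length k (with at least one cut). For each first piece i, the rest contributes max(k−i, g[k−i]).
g[2] = 1*max(1,0) = 1*1 = 1
g[3] = max(1*2, 2*1) = 2
g[4] = max(1*3, 2*2, 3*1) = 4
g[5] = max(1*4, 2*3, 3*2, 4*1) = 6
g[6] = max(1*6, 2*4, 3*3, 4*2, 5*1) = 9
g[7] = max(1*9, 2*6, 3*4, 4*3, 5*2, 6*1) = 12
g[8] = max(1*12, 2*9, 3*6, …, 6*2, 7*1) = 18
g[9] = max(1*18, 2*12, 3*9, …, 7*2, 8*1) = 27
One optimal split: 3 + 3 + 3; product 3*3*3 = 27.

27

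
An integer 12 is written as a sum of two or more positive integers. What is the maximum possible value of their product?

81

Let m[k] be the best product for length k (with at least one cut). For each first piece i, the rest contributes max(k−i, m[k−i]).
Small cases: m[2]=1, m[3]=2, m[4]=4, m[5]=6, m[6]=9.
m[7] = 2×max(5,6) = 2×6 = 12
m[8] = 2×max(6,9) = 2×9 = 18
m[9] = 3×max(6,9) = 3×9 = 27
m[10] = 2×max(8,18) = 2×18 = 36
m[11] = 2×max(9,27) = 2×27 = 54
m[12] = 3×max(9,27) = 3×27 = 81
One optimal split: 3 + 3 + 3 + 3; product 3×3×3×3 = 81.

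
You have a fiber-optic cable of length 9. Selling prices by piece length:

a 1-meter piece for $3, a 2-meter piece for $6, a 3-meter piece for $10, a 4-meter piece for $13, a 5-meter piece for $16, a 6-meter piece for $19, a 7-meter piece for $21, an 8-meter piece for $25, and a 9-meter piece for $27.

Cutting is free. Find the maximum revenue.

Build R[k] bottom-up: R[k] = max over allowed piece i of (p[i] + R[k−i]).
R[1] = 3
R[2] = 6  (first piece 1, then R[1]=3)
R[3] = 10
R[4] = 13  (first piece 1, then R[3]=10)
R[5] = 16  (first piece 1, then R[4]=13)
R[6] = 20  (first piece 3, then R[3]=10)
R[7] = 23  (first piece 1, then R[6]=20)
R[8] = 26  (first piece 1, then R[7]=23)
R[9] = 30  (first piece 3, then R[6]=20)
One optimal cutting: 3 + 3 + 3 → $10 + $10 + $10 = $30.

30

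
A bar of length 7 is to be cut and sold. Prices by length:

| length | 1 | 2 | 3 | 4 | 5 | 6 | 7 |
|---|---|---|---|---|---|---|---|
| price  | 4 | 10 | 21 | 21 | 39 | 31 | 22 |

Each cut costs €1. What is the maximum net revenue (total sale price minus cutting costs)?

48

Consider every possible first cut. r[k] is the best of p[i]+r[k−i] over all sellable i≤k, charging 1 whenever i<k.
r[1] = 4
r[2] = 10
r[3] = 21
r[4] = 24  (first piece 1, then r[3]=21)
r[5] = 39
r[6] = 42  (first piece 1, then r[5]=39)
r[7] = 48  (first piece 2, then r[5]=39)
One optimal plan: pieces 5 + 2 (1 cut) → €49 − €1 = €48.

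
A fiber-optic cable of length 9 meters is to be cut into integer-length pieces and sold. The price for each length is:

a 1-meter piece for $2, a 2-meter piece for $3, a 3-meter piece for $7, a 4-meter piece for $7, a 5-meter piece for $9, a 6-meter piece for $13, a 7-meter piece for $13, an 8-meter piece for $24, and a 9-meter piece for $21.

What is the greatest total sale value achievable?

Let r[k] be the best obtainable value from length k. For each k, try every first piece i and keep the best of price[i] + r[k−i].
r[1] = 2
r[2] = max(2+2, 3+0) = 4
r[3] = max(2+4, 3+2, 7+0) = 7
r[4] = max(2+7, 3+4, 7+2, 7+0) = 9
r[5] = max(2+9, 3+7, 7+4, 7+2, 9+0) = 11
r[6] = max(2+11, 3+9, 7+7, 7+4, 9+2, 13+0) = 14
r[7] = max(2+14, 3+11, 7+9, …, 13+2, 13+0) = 16
r[8] = max(2+16, 3+14, 7+11, …, 13+2, 24+0) = 24
r[9] = max(2+24, 3+16, 7+14, …, 24+2, 21+0) = 26
One optimal cutting: 8 + 1 → $24 + $2 = $26.

26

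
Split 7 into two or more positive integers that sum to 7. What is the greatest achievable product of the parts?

Define m[k] = max over 1≤i<k of i · max(k−i, m[k−i]); the inner max lets the remainder stay uncut if that's better.
m[2] = 1·max(1,0) = 1·1 = 1
m[3] = max(1·2, 2·1) = 2
m[4] = max(1·3, 2·2, 3·1) = 4
m[5] = max(1·4, 2·3, 3·2, 4·1) = 6
m[6] = max(1·6, 2·4, 3·3, 4·2, 5·1) = 9
m[7] = max(1·9, 2·6, 3·4, 4·3, 5·2, 6·1) = 12
One optimal split: 3 + 2 + 2; product 3·2·2 = 12.

12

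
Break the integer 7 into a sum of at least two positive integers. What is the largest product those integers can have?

Fill m[k] for k=2..7: at each k try every first piece i and multiply by the better of (k−i) uncut or m[k−i].
m[2] = 1·max(1,0) = 1·1 = 1
m[3] = 1·max(2,1) = 1·2 = 2
m[4] = 2·max(2,1) = 2·2 = 4
m[5] = 2·max(3,2) = 2·3 = 6
m[6] = 3·max(3,2) = 3·3 = 9
m[7] = 2·max(5,6) = 2·6 = 12
One optimal split: 3 + 2 + 2; product 3·2·2 = 12.

12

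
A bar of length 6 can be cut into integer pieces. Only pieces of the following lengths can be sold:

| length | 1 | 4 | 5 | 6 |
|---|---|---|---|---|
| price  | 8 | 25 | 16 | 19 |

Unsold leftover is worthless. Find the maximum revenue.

Build f[k] bottom-up: f[k] = max over allowed piece i of (p[i] + f[k−i]).
f[1] = 8
f[2] = 16  (first piece 1, then f[1]=8)
f[3] = 24  (first piece 1, then f[2]=16)
f[4] = 32  (first piece 1, then f[3]=24)
f[5] = 40  (first piece 1, then f[4]=32)
f[6] = 48  (first piece 1, then f[5]=40)
One optimal cutting: 1 + 1 + 1 + 1 + 1 + 1 → 48.

48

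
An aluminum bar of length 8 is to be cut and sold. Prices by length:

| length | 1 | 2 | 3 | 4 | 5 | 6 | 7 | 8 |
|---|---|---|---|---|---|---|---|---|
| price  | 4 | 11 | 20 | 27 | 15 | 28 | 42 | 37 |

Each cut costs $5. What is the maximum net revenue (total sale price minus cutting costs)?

Consider every possible first cut. net[k] is the best of p[i]+net[k−i] over all sellable i≤k, charging 5 whenever i<k.
net[1] = 4
net[2] = 11
net[3] = 20
net[4] = 27
net[5] = 26  (first piece 1, then net[4]=27)
net[6] = 35  (first piece 3, then net[3]=20)
net[7] = 42  (first piece 3, then net[4]=27)
net[8] = 49  (first piece 4, then net[4]=27)
One optimal plan: pieces 4 + 4 (1 cut) → $54 − $5 = $49.

49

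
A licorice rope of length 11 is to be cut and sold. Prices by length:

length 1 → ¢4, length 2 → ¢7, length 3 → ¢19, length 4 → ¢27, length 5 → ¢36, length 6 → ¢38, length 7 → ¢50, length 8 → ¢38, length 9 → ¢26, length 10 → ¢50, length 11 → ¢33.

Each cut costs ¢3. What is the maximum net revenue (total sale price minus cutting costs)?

74

Build net[k] bottom-up: net[k] = max over allowed piece i of (p[i] + net[k−i]) − 3 per cut.
net[1] = 4
net[2] = 7
net[3] = 19
net[4] = 27
net[5] = 36
net[6] = 38
net[7] = 50
net[8] = 52  (first piece 3, then net[5]=36)
net[9] = 60  (first piece 4, then net[5]=36)
net[10] = 69  (first piece 5, then net[5]=36)
net[11] = 74  (first piece 4, then net[7]=50)
One optimal plan: pieces 7 + 4 (1 cut) → ¢77 − ¢3 = ¢74.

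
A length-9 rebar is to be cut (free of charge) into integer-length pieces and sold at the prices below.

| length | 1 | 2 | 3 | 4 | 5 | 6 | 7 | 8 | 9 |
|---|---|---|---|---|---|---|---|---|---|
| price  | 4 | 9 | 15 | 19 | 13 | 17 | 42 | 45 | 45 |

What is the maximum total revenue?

Build r[k] bottom-up: r[k] = max over allowed piece i of (p[i] + r[k−i]).
r[1] = 4
r[2] = 9
r[3] = 15
r[4] = 19  (first piece 1, then r[3]=15)
r[5] = 24  (first piece 2, then r[3]=15)
r[6] = 30  (first piece 3, then r[3]=15)
r[7] = 42
r[8] = 46  (first piece 1, then r[7]=42)
r[9] = 51  (first piece 2, then r[7]=42)
One optimal cutting: 7 + 2 → ₹42 + ₹9 = ₹51.

51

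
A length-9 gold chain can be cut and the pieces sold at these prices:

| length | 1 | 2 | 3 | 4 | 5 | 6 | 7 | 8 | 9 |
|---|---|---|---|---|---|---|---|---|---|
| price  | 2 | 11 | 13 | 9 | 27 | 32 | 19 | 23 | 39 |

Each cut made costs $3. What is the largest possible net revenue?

Build net[k] bottom-up: net[k] = max over allowed piece i of (p[i] + net[k−i]) − 3 per cut.
net[1] = 2
net[2] = 11
net[3] = 13
net[4] = 19  (first piece 2, then net[2]=11)
net[5] = 27
net[6] = 32
net[7] = 35  (first piece 2, then net[5]=27)
net[8] = 40  (first piece 2, then net[6]=32)
net[9] = 43  (first piece 2, then net[7]=35)
One optimal plan: pieces 5 + 2 + 2 (2 cuts) → $49 − $6 = $43.

43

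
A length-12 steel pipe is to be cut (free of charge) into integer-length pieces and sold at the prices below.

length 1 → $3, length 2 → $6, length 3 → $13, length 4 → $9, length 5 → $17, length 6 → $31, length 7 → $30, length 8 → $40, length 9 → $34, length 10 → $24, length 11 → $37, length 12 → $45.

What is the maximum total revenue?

62

Let v[k] be the best obtainable value from length k. For each k, try every first piece i and keep the best of price[i] + v[k−i].
v[1] = 3
v[2] = max(3+3, 6+0) = 6
v[3] = max(3+6, 6+3, 13+0) = 13
v[4] = max(3+13, 6+6, 13+3, 9+0) = 16
v[5] = max(3+16, 6+13, 13+6, 9+3, 17+0) = 19
v[6] = max(3+19, 6+16, 13+13, 9+6, 17+3, 31+0) = 31
v[7] = max(3+31, 6+19, 13+16, …, 31+3, 30+0) = 34
v[8] = max(3+34, 6+31, 13+19, …, 30+3, 40+0) = 40
v[9] = max(3+40, 6+34, 13+31, …, 40+3, 34+0) = 44
v[10] = max(3+44, 6+40, 13+34, …, 34+3, 24+0) = 47
v[11] = max(3+47, 6+44, 13+40, …, 24+3, 37+0) = 53
v[12] = max(3+53, 6+47, 13+44, …, 37+3, 45+0) = 62
One optimal cutting: 6 + 6 → $31 + $31 = $62.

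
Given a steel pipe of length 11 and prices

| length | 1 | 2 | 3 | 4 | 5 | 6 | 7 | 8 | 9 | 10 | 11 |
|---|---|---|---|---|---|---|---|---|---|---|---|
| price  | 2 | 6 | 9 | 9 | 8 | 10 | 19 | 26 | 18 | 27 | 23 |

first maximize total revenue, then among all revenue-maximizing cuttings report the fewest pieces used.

2

Consider every possible first cut. r[k] is the best of p[i]+r[k−i] over all sellable i≤k.
r[1] = 2
r[2] = max(2+2, 6+0) = 6
r[3] = max(2+6, 6+2, 9+0) = 9
r[4] = max(2+9, 6+6, 9+2, 9+0) = 12
r[5] = max(2+12, 6+9, 9+6, 9+2, 8+0) = 15
r[6] = max(2+15, 6+12, 9+9, 9+6, 8+2, 10+0) = 18
r[7] = max(2+18, 6+15, 9+12, …, 10+2, 19+0) = 21
r[8] = max(2+21, 6+18, 9+15, …, 19+2, 26+0) = 26
r[9] = max(2+26, 6+21, 9+18, …, 26+2, 18+0) = 28
r[10] = max(2+28, 6+26, 9+21, …, 18+2, 27+0) = 32
r[11] = max(2+32, 6+28, 9+26, …, 27+2, 23+0) = 35
Maximum revenue is $35.
Now minimize piece count subject to staying optimal: for each k, pieces[k] = 1 + min over i with p[i]+r[k−i]=r[k] of pieces[k−i].
pieces[8] = 1
pieces[9] = 2
pieces[10] = 2
pieces[11] = 2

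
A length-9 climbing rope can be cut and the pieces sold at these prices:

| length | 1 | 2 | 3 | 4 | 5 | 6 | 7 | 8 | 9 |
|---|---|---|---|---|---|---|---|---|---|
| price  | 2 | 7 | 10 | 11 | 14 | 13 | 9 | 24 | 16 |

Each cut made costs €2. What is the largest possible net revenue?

Let net[k] be the best obtainable value from length k. For each k, try every first piece i and keep the best of price[i] + net[k−i] minus the 2 cut fee when i<k.
net[1] = 2
net[2] = 7
net[3] = 10
net[4] = 12  (first piece 2, then net[2]=7)
net[5] = 15  (first piece 2, then net[3]=10)
net[6] = 18  (first piece 3, then net[3]=10)
net[7] = 20  (first piece 2, then net[5]=15)
net[8] = 24
net[9] = 26  (first piece 3, then net[6]=18)
One optimal plan: pieces 3 + 3 + 3 (2 cuts) → €30 − €4 = €26.

26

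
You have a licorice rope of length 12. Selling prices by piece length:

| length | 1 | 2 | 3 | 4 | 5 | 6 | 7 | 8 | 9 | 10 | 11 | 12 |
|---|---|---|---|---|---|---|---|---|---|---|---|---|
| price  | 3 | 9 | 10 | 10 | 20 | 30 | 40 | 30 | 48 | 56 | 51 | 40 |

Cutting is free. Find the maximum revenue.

65

Let r[k] be the best obtainable value from length k. For each k, try every first piece i and keep the best of price[i] + r[k−i].
r[1] = 3
r[2] = 9
r[3] = 12  (first piece 1, then r[2]=9)
r[4] = 18  (first piece 2, then r[2]=9)
r[5] = 21  (first piece 1, then r[4]=18)
r[6] = 30
r[7] = 40
r[8] = 43  (first piece 1, then r[7]=40)
r[9] = 49  (first piece 2, then r[7]=40)
r[10] = 56
r[11] = 59  (first piece 1, then r[10]=56)
r[12] = 65  (first piece 2, then r[10]=56)
One optimal cutting: 10 + 2 → ¢56 + ¢9 = ¢65.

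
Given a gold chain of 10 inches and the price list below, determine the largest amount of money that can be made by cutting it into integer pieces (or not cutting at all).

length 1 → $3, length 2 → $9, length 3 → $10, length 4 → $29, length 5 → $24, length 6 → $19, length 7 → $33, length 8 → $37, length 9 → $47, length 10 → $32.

Build v[k] bottom-up: v[k] = max over allowed piece i of (p[i] + v[k−i]).
v[1] = 3
v[2] = max(3+3, 9+0) = 9
v[3] = max(3+9, 9+3, 10+0) = 12
v[4] = max(3+12, 9+9, 10+3, 29+0) = 29
v[5] = max(3+29, 9+12, 10+9, 29+3, 24+0) = 32
v[6] = max(3+32, 9+29, 10+12, 29+9, 24+3, 19+0) = 38
v[7] = max(3+38, 9+32, 10+29, …, 19+3, 33+0) = 41
v[8] = max(3+41, 9+38, 10+32, …, 33+3, 37+0) = 58
v[9] = max(3+58, 9+41, 10+38, …, 37+3, 47+0) = 61
v[10] = max(3+61, 9+58, 10+41, …, 47+3, 32+0) = 67
One optimal cutting: 4 + 4 + 2 → $29 + $29 + $9 = $67.

67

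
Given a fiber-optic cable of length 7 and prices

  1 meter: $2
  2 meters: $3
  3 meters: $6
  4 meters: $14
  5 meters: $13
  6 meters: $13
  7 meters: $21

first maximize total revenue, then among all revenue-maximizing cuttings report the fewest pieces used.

Let r[k] be the best obtainable value from length k. For each k, try every first piece i and keep the best of price[i] + r[k−i].
r[1] = 2
r[2] = 4  (first piece 1, then r[1]=2)
r[3] = 6  (first piece 1, then r[2]=4)
r[4] = 14
r[5] = 16  (first piece 1, then r[4]=14)
r[6] = 18  (first piece 1, then r[5]=16)
r[7] = 21
Maximum revenue is $21.
Now minimize piece count subject to staying optimal: for each k, pieces[k] = 1 + min over i with p[i]+r[k−i]=r[k] of pieces[k−i].
pieces[4] = 1
pieces[5] = 2
pieces[6] = 3
pieces[7] = 1

1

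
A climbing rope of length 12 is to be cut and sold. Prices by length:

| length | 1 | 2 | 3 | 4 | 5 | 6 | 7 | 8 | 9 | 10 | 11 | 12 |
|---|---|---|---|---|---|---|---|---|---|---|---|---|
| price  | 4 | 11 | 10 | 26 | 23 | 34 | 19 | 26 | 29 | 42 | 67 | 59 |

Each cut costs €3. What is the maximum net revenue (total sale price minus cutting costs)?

72

Build net[k] bottom-up: net[k] = max over allowed piece i of (p[i] + net[k−i]) − 3 per cut.
net[1] = 4
net[2] = 11
net[3] = 12  (first piece 1, then net[2]=11)
net[4] = 26
net[5] = 27  (first piece 1, then net[4]=26)
net[6] = 34  (first piece 2, then net[4]=26)
net[7] = 35  (first piece 1, then net[6]=34)
net[8] = 49  (first piece 4, then net[4]=26)
net[9] = 50  (first piece 1, then net[8]=49)
net[10] = 57  (first piece 2, then net[8]=49)
net[11] = 67
net[12] = 72  (first piece 4, then net[8]=49)
One optimal plan: pieces 4 + 4 + 4 (2 cuts) → €78 − €6 = €72.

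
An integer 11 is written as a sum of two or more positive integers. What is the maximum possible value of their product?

Define prod[k] = max over 1≤i<k of i · max(k−i, prod[k−i]); the inner max lets the remainder stay uncut if that's better.
prod[2] = 1·max(1,0) = 1·1 = 1
prod[3] = max(1·2, 2·1) = 2
prod[4] = max(1·3, 2·2, 3·1) = 4
prod[5] = max(1·4, 2·3, 3·2, 4·1) = 6
prod[6] = max(1·6, 2·4, 3·3, 4·2, 5·1) = 9
prod[7] = max(1·9, 2·6, 3·4, 4·3, 5·2, 6·1) = 12
prod[8] = max(1·12, 2·9, 3·6, …, 6·2, 7·1) = 18
prod[9] = max(1·18, 2·12, 3·9, …, 7·2, 8·1) = 27
prod[10] = max(1·27, 2·18, 3·12, …, 8·2, 9·1) = 36
prod[11] = max(1·36, 2·27, 3·18, …, 9·2, 10·1) = 54
One optimal split: 3 + 3 + 3 + 2; product 3·3·3·2 = 54.

54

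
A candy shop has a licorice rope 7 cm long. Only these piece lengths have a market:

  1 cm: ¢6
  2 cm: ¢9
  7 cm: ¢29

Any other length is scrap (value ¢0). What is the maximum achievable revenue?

Let best[k] be the best obtainable value from length k. For each k, try every first piece i and keep the best of price[i] + best[k−i].
best[1] = 6
best[2] = 12  (first piece 1, then best[1]=6)
best[3] = 18  (first piece 1, then best[2]=12)
best[4] = 24  (first piece 1, then best[3]=18)
best[5] = 30  (first piece 1, then best[4]=24)
best[6] = 36  (first piece 1, then best[5]=30)
best[7] = 42  (first piece 1, then best[6]=36)
One optimal cutting: 1 + 1 + 1 + 1 + 1 + 1 + 1 → ¢42.

42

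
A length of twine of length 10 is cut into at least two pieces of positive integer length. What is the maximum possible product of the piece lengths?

Fill P[k] for k=2..10: at each k try every first piece i and multiply by the better of (k−i) uncut or P[k−i].
Small cases: P[2]=1, P[3]=2.
P[4] = 2·max(2,1) = 2·2 = 4
P[5] = 2·max(3,2) = 2·3 = 6
P[6] = 3·max(3,2) = 3·3 = 9
P[7] = 2·max(5,6) = 2·6 = 12
P[8] = 2·max(6,9) = 2·9 = 18
P[9] = 3·max(6,9) = 3·9 = 27
P[10] = 2·max(8,18) = 2·18 = 36
One optimal split: 3 + 3 + 2 + 2; product 3·3·2·2 = 36.

36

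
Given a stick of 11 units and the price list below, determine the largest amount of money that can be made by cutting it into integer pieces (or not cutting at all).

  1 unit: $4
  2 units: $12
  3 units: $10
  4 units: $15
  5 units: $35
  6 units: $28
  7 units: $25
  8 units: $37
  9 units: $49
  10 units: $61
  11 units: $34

Let R[k] be the best obtainable value from length k. For each k, try every first piece i and keep the best of price[i] + R[k−i].
R[1] = 4
R[2] = 12
R[3] = 16  (first piece 1, then R[2]=12)
R[4] = 24  (first piece 2, then R[2]=12)
R[5] = 35
R[6] = 39  (first piece 1, then R[5]=35)
R[7] = 47  (first piece 2, then R[5]=35)
R[8] = 51  (first piece 1, then R[7]=47)
R[9] = 59  (first piece 2, then R[7]=47)
R[10] = 70  (first piece 5, then R[5]=35)
R[11] = 74  (first piece 1, then R[10]=70)
One optimal cutting: 5 + 5 + 1 → $35 + $35 + $4 = $74.

74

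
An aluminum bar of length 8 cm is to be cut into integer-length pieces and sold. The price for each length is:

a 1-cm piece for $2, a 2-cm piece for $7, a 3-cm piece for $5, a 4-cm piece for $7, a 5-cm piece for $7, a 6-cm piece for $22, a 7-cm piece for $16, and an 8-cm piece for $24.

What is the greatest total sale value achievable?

29

Consider every possible first cut. best[k] is the best of p[i]+best[k−i] over all sellable i≤k.
best[1] = 2
best[2] = 7
best[3] = 9  (first piece 1, then best[2]=7)
best[4] = 14  (first piece 2, then best[2]=7)
best[5] = 16  (first piece 1, then best[4]=14)
best[6] = 22
best[7] = 24  (first piece 1, then best[6]=22)
best[8] = 29  (first piece 2, then best[6]=22)
One optimal cutting: 6 + 2 → $22 + $7 = $29.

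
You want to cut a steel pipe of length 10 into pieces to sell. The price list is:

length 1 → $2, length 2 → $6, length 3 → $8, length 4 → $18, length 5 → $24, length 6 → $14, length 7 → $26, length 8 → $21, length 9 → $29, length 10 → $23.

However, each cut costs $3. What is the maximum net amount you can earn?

Consider every possible first cut. r[k] is the best of p[i]+r[k−i] over all sellable i≤k, charging 3 whenever i<k.
r[1] = 2
r[2] = 6
r[3] = 8
r[4] = 18
r[5] = 24
r[6] = 23  (first piece 1, then r[5]=24)
r[7] = 27  (first piece 2, then r[5]=24)
r[8] = 33  (first piece 4, then r[4]=18)
r[9] = 39  (first piece 4, then r[5]=24)
r[10] = 45  (first piece 5, then r[5]=24)
One optimal plan: pieces 5 + 5 (1 cut) → $48 − $3 = $45.

45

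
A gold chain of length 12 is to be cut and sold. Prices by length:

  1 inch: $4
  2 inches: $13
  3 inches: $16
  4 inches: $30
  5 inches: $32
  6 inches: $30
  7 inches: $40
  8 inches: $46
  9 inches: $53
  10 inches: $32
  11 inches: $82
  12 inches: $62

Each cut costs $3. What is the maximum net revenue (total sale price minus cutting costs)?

Let v[k] be the best obtainable value from length k. For each k, try every first piece i and keep the best of price[i] + v[k−i] minus the 3 cut fee when i<k.
v[1] = 4
v[2] = max(4+4-3, 13+0) = 13
v[3] = max(4+13-3, 13+4-3, 16+0) = 16
v[4] = max(4+16-3, 13+13-3, 16+4-3, 30+0) = 30
v[5] = max(4+30-3, 13+16-3, 16+13-3, 30+4-3, 32+0) = 32
v[6] = max(4+32-3, 13+30-3, 16+16-3, 30+13-3, 32+4-3, 30+0) = 40
v[7] = max(4+40-3, 13+32-3, 16+30-3, …, 30+4-3, 40+0) = 43
v[8] = max(4+43-3, 13+40-3, 16+32-3, …, 40+4-3, 46+0) = 57
v[9] = max(4+57-3, 13+43-3, 16+40-3, …, 46+4-3, 53+0) = 59
v[10] = max(4+59-3, 13+57-3, 16+43-3, …, 53+4-3, 32+0) = 67
v[11] = max(4+67-3, 13+59-3, 16+57-3, …, 32+4-3, 82+0) = 82
v[12] = max(4+82-3, 13+67-3, 16+59-3, …, 82+4-3, 62+0) = 84
One optimal plan: pieces 4 + 4 + 4 (2 cuts) → $90 − $6 = $84.

84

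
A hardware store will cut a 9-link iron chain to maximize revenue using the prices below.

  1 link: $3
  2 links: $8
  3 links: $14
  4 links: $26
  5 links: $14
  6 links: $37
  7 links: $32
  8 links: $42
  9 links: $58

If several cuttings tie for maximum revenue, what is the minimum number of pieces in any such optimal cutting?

1

Let r[k] be the best obtainable value from length k. For each k, try every first piece i and keep the best of price[i] + r[k−i].
r[1] = 3
r[2] = max(3+3, 8+0) = 8
r[3] = max(3+8, 8+3, 14+0) = 14
r[4] = max(3+14, 8+8, 14+3, 26+0) = 26
r[5] = max(3+26, 8+14, 14+8, 26+3, 14+0) = 29
r[6] = max(3+29, 8+26, 14+14, 26+8, 14+3, 37+0) = 37
r[7] = max(3+37, 8+29, 14+26, …, 37+3, 32+0) = 40
r[8] = max(3+40, 8+37, 14+29, …, 32+3, 42+0) = 52
r[9] = max(3+52, 8+40, 14+37, …, 42+3, 58+0) = 58
Maximum revenue is $58.
Now minimize piece count subject to staying optimal: for each k, pieces[k] = 1 + min over i with p[i]+r[k−i]=r[k] of pieces[k−i].
pieces[6] = 1
pieces[7] = 2
pieces[8] = 2
pieces[9] = 1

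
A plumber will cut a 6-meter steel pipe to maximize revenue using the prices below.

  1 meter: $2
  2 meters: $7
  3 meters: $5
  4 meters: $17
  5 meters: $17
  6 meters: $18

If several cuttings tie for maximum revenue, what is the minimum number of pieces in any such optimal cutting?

Let r[k] be the best obtainable value from length k. For each k, try every first piece i and keep the best of price[i] + r[k−i].
r[1] = 2
r[2] = 7
r[3] = 9  (first piece 1, then r[2]=7)
r[4] = 17
r[5] = 19  (first piece 1, then r[4]=17)
r[6] = 24  (first piece 2, then r[4]=17)
Maximum revenue is $24.
Now minimize piece count subject to staying optimal: for each k, pieces[k] = 1 + min over i with p[i]+r[k−i]=r[k] of pieces[k−i].
pieces[3] = 2
pieces[4] = 1
pieces[5] = 2
pieces[6] = 2

2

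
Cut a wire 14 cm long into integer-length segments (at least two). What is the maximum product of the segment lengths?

162

Fill prod[k] for k=2..14: at each k try every first piece i and multiply by the better of (k−i) uncut or prod[k−i].
Small cases: prod[2]=1, prod[3]=2, prod[4]=4, prod[5]=6, prod[6]=9, prod[7]=12.
prod[8] = max(1×12, 2×9, 3×6, …, 6×2, 7×1) = 18
prod[9] = max(1×18, 2×12, 3×9, …, 7×2, 8×1) = 27
prod[10] = max(1×27, 2×18, 3×12, …, 8×2, 9×1) = 36
prod[11] = max(1×36, 2×27, 3×18, …, 9×2, 10×1) = 54
prod[12] = max(1×54, 2×36, 3×27, …, 10×2, 11×1) = 81
prod[13] = max(1×81, 2×54, 3×36, …, 11×2, 12×1) = 108
prod[14] = max(1×108, 2×81, 3×54, …, 12×2, 13×1) = 162
One optimal split: 3 + 3 + 3 + 3 + 2; product 3×3×3×3×2 = 162.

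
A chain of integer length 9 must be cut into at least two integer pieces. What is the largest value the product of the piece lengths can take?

Fill g[k] for k=2..9: at each k try every first piece i and multiply by the better of (k−i) uncut or g[k−i].
g[2] = 1·max(1,0) = 1·1 = 1
g[3] = max(1·2, 2·1) = 2
g[4] = max(1·3, 2·2, 3·1) = 4
g[5] = max(1·4, 2·3, 3·2, 4·1) = 6
g[6] = max(1·6, 2·4, 3·3, 4·2, 5·1) = 9
g[7] = max(1·9, 2·6, 3·4, 4·3, 5·2, 6·1) = 12
g[8] = max(1·12, 2·9, 3·6, …, 6·2, 7·1) = 18
g[9] = max(1·18, 2·12, 3·9, …, 7·2, 8·1) = 27
One optimal split: 3 + 3 + 3; product 3·3·3 = 27.

27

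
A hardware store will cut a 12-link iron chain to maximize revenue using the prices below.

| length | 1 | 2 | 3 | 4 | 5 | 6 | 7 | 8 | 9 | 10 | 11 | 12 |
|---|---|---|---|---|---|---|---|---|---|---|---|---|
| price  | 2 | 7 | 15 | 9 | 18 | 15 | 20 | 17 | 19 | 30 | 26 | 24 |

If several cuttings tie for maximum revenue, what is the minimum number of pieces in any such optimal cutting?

Build r[k] bottom-up: r[k] = max over allowed piece i of (p[i] + r[k−i]).
r[1] = 2
r[2] = max(2+2, 7+0) = 7
r[3] = max(2+7, 7+2, 15+0) = 15
r[4] = max(2+15, 7+7, 15+2, 9+0) = 17
r[5] = max(2+17, 7+15, 15+7, 9+2, 18+0) = 22
r[6] = max(2+22, 7+17, 15+15, 9+7, 18+2, 15+0) = 30
r[7] = max(2+30, 7+22, 15+17, …, 15+2, 20+0) = 32
r[8] = max(2+32, 7+30, 15+22, …, 20+2, 17+0) = 37
r[9] = max(2+37, 7+32, 15+30, …, 17+2, 19+0) = 45
r[10] = max(2+45, 7+37, 15+32, …, 19+2, 30+0) = 47
r[11] = max(2+47, 7+45, 15+37, …, 30+2, 26+0) = 52
r[12] = max(2+52, 7+47, 15+45, …, 26+2, 24+0) = 60
Maximum revenue is $60.
Now minimize piece count subject to staying optimal: for each k, pieces[k] = 1 + min over i with p[i]+r[k−i]=r[k] of pieces[k−i].
pieces[9] = 3
pieces[10] = 4
pieces[11] = 4
pieces[12] = 4

4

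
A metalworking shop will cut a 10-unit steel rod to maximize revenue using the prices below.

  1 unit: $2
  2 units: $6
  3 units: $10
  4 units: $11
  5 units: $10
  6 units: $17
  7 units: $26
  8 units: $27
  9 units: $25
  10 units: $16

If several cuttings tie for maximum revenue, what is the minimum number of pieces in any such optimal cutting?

2

Let r[k] be the best obtainable value from length k. For each k, try every first piece i and keep the best of price[i] + r[k−i].
r[1] = 2
r[2] = 6
r[3] = 10
r[4] = 12  (first piece 1, then r[3]=10)
r[5] = 16  (first piece 2, then r[3]=10)
r[6] = 20  (first piece 3, then r[3]=10)
r[7] = 26
r[8] = 28  (first piece 1, then r[7]=26)
r[9] = 32  (first piece 2, then r[7]=26)
r[10] = 36  (first piece 3, then r[7]=26)
Maximum revenue is $36.
Now minimize piece count subject to staying optimal: for each k, pieces[k] = 1 + min over i with p[i]+r[k−i]=r[k] of pieces[k−i].
pieces[7] = 1
pieces[8] = 2
pieces[9] = 2
pieces[10] = 2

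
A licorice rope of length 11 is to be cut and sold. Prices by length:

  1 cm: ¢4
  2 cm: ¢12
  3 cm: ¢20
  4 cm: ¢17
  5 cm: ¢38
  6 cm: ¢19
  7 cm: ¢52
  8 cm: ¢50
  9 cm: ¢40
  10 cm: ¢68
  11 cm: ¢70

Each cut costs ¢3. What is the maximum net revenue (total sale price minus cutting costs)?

Build net[k] bottom-up: net[k] = max over allowed piece i of (p[i] + net[k−i]) − 3 per cut.
net[1] = 4
net[2] = max(4+4-3, 12+0) = 12
net[3] = max(4+12-3, 12+4-3, 20+0) = 20
net[4] = max(4+20-3, 12+12-3, 20+4-3, 17+0) = 21
net[5] = max(4+21-3, 12+20-3, 20+12-3, 17+4-3, 38+0) = 38
net[6] = max(4+38-3, 12+21-3, 20+20-3, 17+12-3, 38+4-3, 19+0) = 39
net[7] = max(4+39-3, 12+38-3, 20+21-3, …, 19+4-3, 52+0) = 52
net[8] = max(4+52-3, 12+39-3, 20+38-3, …, 52+4-3, 50+0) = 55
net[9] = max(4+55-3, 12+52-3, 20+39-3, …, 50+4-3, 40+0) = 61
net[10] = max(4+61-3, 12+55-3, 20+52-3, …, 40+4-3, 68+0) = 73
net[11] = max(4+73-3, 12+61-3, 20+55-3, …, 68+4-3, 70+0) = 74
One optimal plan: pieces 5 + 5 + 1 (2 cuts) → ¢80 − ¢6 = ¢74.

74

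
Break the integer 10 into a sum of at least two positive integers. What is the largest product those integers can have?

36

Fill P[k] for k=2..10: at each k try every first piece i and multiply by the better of (k−i) uncut or P[k−i].
P[2] = 1·max(1,0) = 1·1 = 1
P[3] = max(1·2, 2·1) = 2
P[4] = max(1·3, 2·2, 3·1) = 4
P[5] = max(1·4, 2·3, 3·2, 4·1) = 6
P[6] = max(1·6, 2·4, 3·3, 4·2, 5·1) = 9
P[7] = max(1·9, 2·6, 3·4, 4·3, 5·2, 6·1) = 12
P[8] = max(1·12, 2·9, 3·6, …, 6·2, 7·1) = 18
P[9] = max(1·18, 2·12, 3·9, …, 7·2, 8·1) = 27
P[10] = max(1·27, 2·18, 3·12, …, 8·2, 9·1) = 36
One optimal split: 3 + 3 + 2 + 2; product 3·3·2·2 = 36.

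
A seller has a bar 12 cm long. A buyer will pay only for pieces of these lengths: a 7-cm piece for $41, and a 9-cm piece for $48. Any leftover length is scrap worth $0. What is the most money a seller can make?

48

Consider every possible first cut. r[k] is the best of p[i]+r[k−i] over all sellable i≤k.
r[1] = 0
r[2] = 0
r[3] = 0
r[4] = 0
r[5] = 0
r[6] = 0
r[7] = 41
r[8] = 41
r[9] = 48
r[10] = 48
r[11] = 48
r[12] = 48
One optimal cutting: pieces 9 with 3 cm of scrap → $48.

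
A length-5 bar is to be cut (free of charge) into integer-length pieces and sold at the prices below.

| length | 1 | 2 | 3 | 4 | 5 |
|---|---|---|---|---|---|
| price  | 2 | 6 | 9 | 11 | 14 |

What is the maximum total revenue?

15

Let R[k] be the best obtainable value from length k. For each k, try every first piece i and keep the best of price[i] + R[k−i].
R[1] = 2
R[2] = max(2+2, 6+0) = 6
R[3] = max(2+6, 6+2, 9+0) = 9
R[4] = max(2+9, 6+6, 9+2, 11+0) = 12
R[5] = max(2+12, 6+9, 9+6, 11+2, 14+0) = 15
One optimal cutting: 3 + 2 → $9 + $6 = $15.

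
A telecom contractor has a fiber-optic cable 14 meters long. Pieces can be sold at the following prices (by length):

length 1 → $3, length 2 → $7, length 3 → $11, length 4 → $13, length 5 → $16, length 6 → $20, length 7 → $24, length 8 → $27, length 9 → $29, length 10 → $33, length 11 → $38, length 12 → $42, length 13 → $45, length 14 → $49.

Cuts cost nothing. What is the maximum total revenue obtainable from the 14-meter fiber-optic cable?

Build r[k] bottom-up: r[k] = max over allowed piece i of (p[i] + r[k−i]).
r[1] = 3
r[2] = max(3+3, 7+0) = 7
r[3] = max(3+7, 7+3, 11+0) = 11
r[4] = max(3+11, 7+7, 11+3, 13+0) = 14
r[5] = max(3+14, 7+11, 11+7, 13+3, 16+0) = 18
r[6] = max(3+18, 7+14, 11+11, 13+7, 16+3, 20+0) = 22
r[7] = max(3+22, 7+18, 11+14, …, 20+3, 24+0) = 25
r[8] = max(3+25, 7+22, 11+18, …, 24+3, 27+0) = 29
r[9] = max(3+29, 7+25, 11+22, …, 27+3, 29+0) = 33
r[10] = max(3+33, 7+29, 11+25, …, 29+3, 33+0) = 36
r[11] = max(3+36, 7+33, 11+29, …, 33+3, 38+0) = 40
r[12] = max(3+40, 7+36, 11+33, …, 38+3, 42+0) = 44
r[13] = max(3+44, 7+40, 11+36, …, 42+3, 45+0) = 47
r[14] = max(3+47, 7+44, 11+40, …, 45+3, 49+0) = 51
One optimal cutting: 3 + 3 + 3 + 3 + 2 → $11 + $11 + $11 + $11 + $7 = $51.

51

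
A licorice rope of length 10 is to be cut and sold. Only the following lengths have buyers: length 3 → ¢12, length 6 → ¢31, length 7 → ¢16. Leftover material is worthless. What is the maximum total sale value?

Build best[k] bottom-up: best[k] = max over allowed piece i of (p[i] + best[k−i]).
best[1] = 0
best[2] = 0
best[3] = 12
best[4] = 12
best[5] = 12
best[6] = max(12+12, 31+0) = 31
best[7] = max(12+12, 31+0, 16+0) = 31
best[8] = max(12+12, 31+0, 16+0) = 31
best[9] = max(12+31, 31+12, 16+0) = 43
best[10] = max(12+31, 31+12, 16+12) = 43
One optimal cutting: pieces 6 + 3 with 1 cm of scrap → ¢43.

43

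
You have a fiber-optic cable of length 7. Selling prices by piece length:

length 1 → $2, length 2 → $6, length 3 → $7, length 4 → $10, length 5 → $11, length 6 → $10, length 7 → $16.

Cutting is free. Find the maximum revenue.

Let R[k] be the best obtainable value from length k. For each k, try every first piece i and keep the best of price[i] + R[k−i].
R[1] = 2
R[2] = 6
R[3] = 8  (first piece 1, then R[2]=6)
R[4] = 12  (first piece 2, then R[2]=6)
R[5] = 14  (first piece 1, then R[4]=12)
R[6] = 18  (first piece 2, then R[4]=12)
R[7] = 20  (first piece 1, then R[6]=18)
One optimal cutting: 2 + 2 + 2 + 1 → $6 + $6 + $6 + $2 = $20.

20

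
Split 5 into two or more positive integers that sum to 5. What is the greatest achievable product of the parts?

Fill f[k] for k=2..5: at each k try every first piece i and multiply by the better of (k−i) uncut or f[k−i].
f[2] = 1×max(1,0) = 1×1 = 1
f[3] = 1×max(2,1) = 1×2 = 2
f[4] = 2×max(2,1) = 2×2 = 4
f[5] = 2×max(3,2) = 2×3 = 6
One optimal split: 3 + 2; product 3×2 = 6.

6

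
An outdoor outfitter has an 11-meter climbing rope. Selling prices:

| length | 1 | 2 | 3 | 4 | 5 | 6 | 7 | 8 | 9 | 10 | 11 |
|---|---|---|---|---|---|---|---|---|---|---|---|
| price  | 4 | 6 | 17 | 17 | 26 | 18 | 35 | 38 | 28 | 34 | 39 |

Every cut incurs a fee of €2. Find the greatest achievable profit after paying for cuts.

Build net[k] bottom-up: net[k] = max over allowed piece i of (p[i] + net[k−i]) − 2 per cut.
net[1] = 4
net[2] = max(4+4-2, 6+0) = 6
net[3] = max(4+6-2, 6+4-2, 17+0) = 17
net[4] = max(4+17-2, 6+6-2, 17+4-2, 17+0) = 19
net[5] = max(4+19-2, 6+17-2, 17+6-2, 17+4-2, 26+0) = 26
net[6] = max(4+26-2, 6+19-2, 17+17-2, 17+6-2, 26+4-2, 18+0) = 32
net[7] = max(4+32-2, 6+26-2, 17+19-2, …, 18+4-2, 35+0) = 35
net[8] = max(4+35-2, 6+32-2, 17+26-2, …, 35+4-2, 38+0) = 41
net[9] = max(4+41-2, 6+35-2, 17+32-2, …, 38+4-2, 28+0) = 47
net[10] = max(4+47-2, 6+41-2, 17+35-2, …, 28+4-2, 34+0) = 50
net[11] = max(4+50-2, 6+47-2, 17+41-2, …, 34+4-2, 39+0) = 56
One optimal plan: pieces 5 + 3 + 3 (2 cuts) → €60 − €4 = €56.

56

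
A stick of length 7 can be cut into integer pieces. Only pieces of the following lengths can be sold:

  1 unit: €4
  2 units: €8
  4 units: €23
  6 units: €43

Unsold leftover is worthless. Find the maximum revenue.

Consider every possible first cut. r[k] is the best of p[i]+r[k−i] over all sellable i≤k.
r[1] = 4
r[2] = max(4+4, 8+0) = 8
r[3] = max(4+8, 8+4) = 12
r[4] = max(4+12, 8+8, 23+0) = 23
r[5] = max(4+23, 8+12, 23+4) = 27
r[6] = max(4+27, 8+23, 23+8, 43+0) = 43
r[7] = max(4+43, 8+27, 23+12, 43+4) = 47
One optimal cutting: 6 + 1 → €47.

47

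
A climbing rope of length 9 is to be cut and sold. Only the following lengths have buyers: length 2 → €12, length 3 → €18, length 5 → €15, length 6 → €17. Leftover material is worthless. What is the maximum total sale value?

54

Build r[k] bottom-up: r[k] = max over allowed piece i of (p[i] + r[k−i]).
r[1] = 0
r[2] = 12
r[3] = max(12+0, 18+0) = 18
r[4] = max(12+12, 18+0) = 24
r[5] = max(12+18, 18+12, 15+0) = 30
r[6] = max(12+24, 18+18, 15+0, 17+0) = 36
r[7] = max(12+30, 18+24, 15+12, 17+0) = 42
r[8] = max(12+36, 18+30, 15+18, 17+12) = 48
r[9] = max(12+42, 18+36, 15+24, 17+18) = 54
One optimal cutting: 3 + 2 + 2 + 2 → €54.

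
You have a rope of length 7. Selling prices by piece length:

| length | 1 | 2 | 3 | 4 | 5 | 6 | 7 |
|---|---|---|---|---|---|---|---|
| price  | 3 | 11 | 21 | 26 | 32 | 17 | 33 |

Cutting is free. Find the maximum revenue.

47

Consider every possible first cut. R[k] is the best of p[i]+R[k−i] over all sellable i≤k.
R[1] = 3
R[2] = max(3+3, 11+0) = 11
R[3] = max(3+11, 11+3, 21+0) = 21
R[4] = max(3+21, 11+11, 21+3, 26+0) = 26
R[5] = max(3+26, 11+21, 21+11, 26+3, 32+0) = 32
R[6] = max(3+32, 11+26, 21+21, 26+11, 32+3, 17+0) = 42
R[7] = max(3+42, 11+32, 21+26, …, 17+3, 33+0) = 47
One optimal cutting: 4 + 3 → €26 + €21 = €47.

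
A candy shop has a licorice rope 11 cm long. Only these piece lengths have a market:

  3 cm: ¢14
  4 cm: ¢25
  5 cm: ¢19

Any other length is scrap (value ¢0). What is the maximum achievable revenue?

Let best[k] be the best obtainable value from length k. For each k, try every first piece i and keep the best of price[i] + best[k−i].
best[1] = 0
best[2] = 0
best[3] = 14
best[4] = 25
best[5] = 25
best[6] = 28  (first piece 3, then best[3]=14)
best[7] = 39  (first piece 3, then best[4]=25)
best[8] = 50  (first piece 4, then best[4]=25)
best[9] = 50
best[10] = 53  (first piece 3, then best[7]=39)
best[11] = 64  (first piece 3, then best[8]=50)
One optimal cutting: 4 + 4 + 3 → ¢64.

64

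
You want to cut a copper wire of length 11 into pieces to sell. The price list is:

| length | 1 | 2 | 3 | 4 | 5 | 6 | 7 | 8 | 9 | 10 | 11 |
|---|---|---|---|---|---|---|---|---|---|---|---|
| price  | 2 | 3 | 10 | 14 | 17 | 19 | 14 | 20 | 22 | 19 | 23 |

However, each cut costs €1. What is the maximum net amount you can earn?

36

Let v[k] be the best obtainable value from length k. For each k, try every first piece i and keep the best of price[i] + v[k−i] minus the 1 cut fee when i<k.
v[1] = 2
v[2] = 3  (first piece 1, then v[1]=2)
v[3] = 10
v[4] = 14
v[5] = 17
v[6] = 19  (first piece 3, then v[3]=10)
v[7] = 23  (first piece 3, then v[4]=14)
v[8] = 27  (first piece 4, then v[4]=14)
v[9] = 30  (first piece 4, then v[5]=17)
v[10] = 33  (first piece 5, then v[5]=17)
v[11] = 36  (first piece 3, then v[8]=27)
One optimal plan: pieces 4 + 4 + 3 (2 cuts) → €38 − €2 = €36.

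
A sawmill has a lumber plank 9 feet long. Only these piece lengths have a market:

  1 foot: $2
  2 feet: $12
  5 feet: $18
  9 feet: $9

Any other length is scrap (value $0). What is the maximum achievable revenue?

50

Let r[k] be the best obtainable value from length k. For each k, try every first piece i and keep the best of price[i] + r[k−i].
r[1] = 2
r[2] = 12
r[3] = 14  (first piece 1, then r[2]=12)
r[4] = 24  (first piece 2, then r[2]=12)
r[5] = 26  (first piece 1, then r[4]=24)
r[6] = 36  (first piece 2, then r[4]=24)
r[7] = 38  (first piece 1, then r[6]=36)
r[8] = 48  (first piece 2, then r[6]=36)
r[9] = 50  (first piece 1, then r[8]=48)
One optimal cutting: 2 + 2 + 2 + 2 + 1 → $50.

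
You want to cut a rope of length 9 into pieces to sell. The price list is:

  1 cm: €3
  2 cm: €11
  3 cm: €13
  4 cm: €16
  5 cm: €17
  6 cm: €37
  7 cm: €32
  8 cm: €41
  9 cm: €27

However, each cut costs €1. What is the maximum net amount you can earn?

49

Consider every possible first cut. r[k] is the best of p[i]+r[k−i] over all sellable i≤k, charging 1 whenever i<k.
r[1] = 3
r[2] = 11
r[3] = 13  (first piece 1, then r[2]=11)
r[4] = 21  (first piece 2, then r[2]=11)
r[5] = 23  (first piece 1, then r[4]=21)
r[6] = 37
r[7] = 39  (first piece 1, then r[6]=37)
r[8] = 47  (first piece 2, then r[6]=37)
r[9] = 49  (first piece 1, then r[8]=47)
One optimal plan: pieces 6 + 2 + 1 (2 cuts) → €51 − €2 = €49.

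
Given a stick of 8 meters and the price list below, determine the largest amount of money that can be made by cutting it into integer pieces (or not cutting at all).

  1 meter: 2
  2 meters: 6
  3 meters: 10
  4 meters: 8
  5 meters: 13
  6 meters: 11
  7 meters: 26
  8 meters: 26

Consider every possible first cut. r[k] is the best of p[i]+r[k−i] over all sellable i≤k.
r[1] = 2
r[2] = max(2+2, 6+0) = 6
r[3] = max(2+6, 6+2, 10+0) = 10
r[4] = max(2+10, 6+6, 10+2, 8+0) = 12
r[5] = max(2+12, 6+10, 10+6, 8+2, 13+0) = 16
r[6] = max(2+16, 6+12, 10+10, 8+6, 13+2, 11+0) = 20
r[7] = max(2+20, 6+16, 10+12, …, 11+2, 26+0) = 26
r[8] = max(2+26, 6+20, 10+16, …, 26+2, 26+0) = 28
One optimal cutting: 7 + 1 → 26 + 2 = 28.

28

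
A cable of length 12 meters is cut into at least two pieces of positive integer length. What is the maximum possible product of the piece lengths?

Fill prod[k] for k=2..12: at each k try every first piece i and multiply by the better of (k−i) uncut or prod[k−i].
prod[2] = 1*max(1,0) = 1*1 = 1
prod[3] = max(1*2, 2*1) = 2
prod[4] = max(1*3, 2*2, 3*1) = 4
prod[5] = max(1*4, 2*3, 3*2, 4*1) = 6
prod[6] = max(1*6, 2*4, 3*3, 4*2, 5*1) = 9
prod[7] = max(1*9, 2*6, 3*4, 4*3, 5*2, 6*1) = 12
prod[8] = max(1*12, 2*9, 3*6, …, 6*2, 7*1) = 18
prod[9] = max(1*18, 2*12, 3*9, …, 7*2, 8*1) = 27
prod[10] = max(1*27, 2*18, 3*12, …, 8*2, 9*1) = 36
prod[11] = max(1*36, 2*27, 3*18, …, 9*2, 10*1) = 54
prod[12] = max(1*54, 2*36, 3*27, …, 10*2, 11*1) = 81
One optimal split: 3 + 3 + 3 + 3; product 3*3*3*3 = 81.

81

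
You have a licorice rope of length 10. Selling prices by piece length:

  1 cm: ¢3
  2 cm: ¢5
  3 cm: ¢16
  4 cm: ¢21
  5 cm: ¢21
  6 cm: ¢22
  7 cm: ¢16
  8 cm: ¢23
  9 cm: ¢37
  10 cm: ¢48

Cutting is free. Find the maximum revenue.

Let R[k] be the best obtainable value from length k. For each k, try every first piece i and keep the best of price[i] + R[k−i].
R[1] = 3
R[2] = max(3+3, 5+0) = 6
R[3] = max(3+6, 5+3, 16+0) = 16
R[4] = max(3+16, 5+6, 16+3, 21+0) = 21
R[5] = max(3+21, 5+16, 16+6, 21+3, 21+0) = 24
R[6] = max(3+24, 5+21, 16+16, 21+6, 21+3, 22+0) = 32
R[7] = max(3+32, 5+24, 16+21, …, 22+3, 16+0) = 37
R[8] = max(3+37, 5+32, 16+24, …, 16+3, 23+0) = 42
R[9] = max(3+42, 5+37, 16+32, …, 23+3, 37+0) = 48
R[10] = max(3+48, 5+42, 16+37, …, 37+3, 48+0) = 53
One optimal cutting: 4 + 3 + 3 → ¢21 + ¢16 + ¢16 = ¢53.

53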